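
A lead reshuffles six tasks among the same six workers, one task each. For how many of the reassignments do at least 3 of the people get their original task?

56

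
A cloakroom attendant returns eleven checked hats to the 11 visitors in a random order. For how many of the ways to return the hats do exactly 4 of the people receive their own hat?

611820

Choose which 4 of the 11 are fixed: C(11,4) = 330.
The other 7 form a derangement: !7 = 1854.
Total: 330 × 1854 = 611820.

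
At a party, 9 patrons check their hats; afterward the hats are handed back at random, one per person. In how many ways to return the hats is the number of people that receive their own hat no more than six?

Sum C(9,i)·!(9-i) for i = 0..6:
  i=0: C(9,0)·!9 = 1·133496 = 133496
  i=1: C(9,1)·!8 = 9·14833 = 133497
  i=2: C(9,2)·!7 = 36·1854 = 66744
  i=3: C(9,3)·!6 = 84·265 = 22260
  i=4: C(9,4)·!5 = 126·44 = 5544
  i=5: C(9,5)·!4 = 126·9 = 1134
  i=6: C(9,6)·!3 = 84·2 = 168
Total = 362843.

362843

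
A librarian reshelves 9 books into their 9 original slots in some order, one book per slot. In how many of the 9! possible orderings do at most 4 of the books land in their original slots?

361541

# with exactly i fixed is C(9,i)·!(9-i); sum over i=0..4:
  i=0: C(9,0)·!9 = 1·133496 = 133496
  i=1: C(9,1)·!8 = 9·14833 = 133497
  i=2: C(9,2)·!7 = 36·1854 = 66744
  i=3: C(9,3)·!6 = 84·265 = 22260
  i=4: C(9,4)·!5 = 126·44 = 5544
Total = 361541.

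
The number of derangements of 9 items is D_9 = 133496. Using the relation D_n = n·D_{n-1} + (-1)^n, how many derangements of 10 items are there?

1334961

D_10 = 10·133496 + 1 = 1334961.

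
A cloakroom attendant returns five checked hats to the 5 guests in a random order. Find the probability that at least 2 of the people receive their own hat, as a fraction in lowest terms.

Favorable outcomes: Σ_{i≥2} C(5,i)·!(5-i) = 10·2 + 10·1 + 5·0 + 1·1 = 31.
Total outcomes: 5! = 120.
Probability = 31/120 = 31/120.

31/120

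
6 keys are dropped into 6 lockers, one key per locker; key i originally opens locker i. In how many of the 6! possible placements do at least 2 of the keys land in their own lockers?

191

Sum C(6,i)·!(6-i) for i = 2..6:
  i=2: C(6,2)·!4 = 15·9 = 135
  i=3: C(6,3)·!3 = 20·2 = 40
  i=4: C(6,4)·!2 = 15·1 = 15
  i=5: C(6,5)·!1 = 6·0 = 0
  i=6: C(6,6)·!0 = 1·1 = 1
Total = 191.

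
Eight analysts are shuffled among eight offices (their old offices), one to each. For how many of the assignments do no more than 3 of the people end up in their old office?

39549

Sum C(8,i)·!(8-i) for i = 0..3:
  i=0: C(8,0)·!8 = 1·14833 = 14833
  i=1: C(8,1)·!7 = 8·1854 = 14832
  i=2: C(8,2)·!6 = 28·265 = 7420
  i=3: C(8,3)·!5 = 56·44 = 2464
Total = 39549.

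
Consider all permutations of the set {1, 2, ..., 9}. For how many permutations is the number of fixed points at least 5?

1339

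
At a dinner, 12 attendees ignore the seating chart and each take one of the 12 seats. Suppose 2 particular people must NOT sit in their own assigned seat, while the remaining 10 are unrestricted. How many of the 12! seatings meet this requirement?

Inclusion-exclusion on the 2 forbidden self-matches:
Σ_{j=0}^{2} (-1)^j C(2,j)(12-j)!
= C(2,0)·12! - C(2,1)·11! + C(2,2)·10!
= 479001600 - 79833600 + 3628800
= 402796800

402796800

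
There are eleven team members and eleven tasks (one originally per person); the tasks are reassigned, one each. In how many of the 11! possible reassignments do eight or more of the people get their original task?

# with exactly i fixed is C(11,i)·!(11-i); sum over i=8..11:
  i=8: C(11,8)·!3 = 165·2 = 330
  i=9: C(11,9)·!2 = 55·1 = 55
  i=10: C(11,10)·!1 = 11·0 = 0
  i=11: C(11,11)·!0 = 1·1 = 1
Total = 386.

386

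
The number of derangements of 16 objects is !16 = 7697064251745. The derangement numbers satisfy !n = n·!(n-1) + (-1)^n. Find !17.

130850092279664

!17 = 17·7697064251745 - 1 = 130850092279664.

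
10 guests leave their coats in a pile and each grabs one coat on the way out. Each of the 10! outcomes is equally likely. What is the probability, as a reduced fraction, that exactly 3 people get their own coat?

103/1680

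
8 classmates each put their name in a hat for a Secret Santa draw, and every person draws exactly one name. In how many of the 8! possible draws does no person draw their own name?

14833

Use !n = (n-1)(!(n-1) + !(n-2)).
!8 = 7·(1854 + 265) = 7·2119 = 14833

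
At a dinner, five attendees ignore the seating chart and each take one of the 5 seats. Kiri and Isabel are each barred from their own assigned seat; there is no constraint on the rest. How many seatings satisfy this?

78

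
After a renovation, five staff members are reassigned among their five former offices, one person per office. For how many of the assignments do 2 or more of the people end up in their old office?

# with exactly i fixed is C(5,i)·!(5-i); sum over i=2..5:
  i=2: C(5,2)·!3 = 10·2 = 20
  i=3: C(5,3)·!2 = 10·1 = 10
  i=4: C(5,4)·!1 = 5·0 = 0
  i=5: C(5,5)·!0 = 1·1 = 1
Total = 31.

31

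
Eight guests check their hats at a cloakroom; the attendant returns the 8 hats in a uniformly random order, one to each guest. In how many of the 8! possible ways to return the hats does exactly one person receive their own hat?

14832

Choose which one of the 8 is fixed: C(8,1) = 8.
The other 7 form a derangement: !7 = 1854.
Total: 8 × 1854 = 14832.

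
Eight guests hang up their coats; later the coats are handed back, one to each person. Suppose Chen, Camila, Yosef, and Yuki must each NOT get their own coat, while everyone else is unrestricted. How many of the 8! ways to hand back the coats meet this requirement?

24024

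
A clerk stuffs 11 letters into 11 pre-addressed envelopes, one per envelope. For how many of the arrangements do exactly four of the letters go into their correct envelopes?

611820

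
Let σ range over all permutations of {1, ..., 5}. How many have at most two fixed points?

109

Sum C(5,i)·!(5-i) for i = 0..2:
  i=0: C(5,0)·!5 = 1·44 = 44
  i=1: C(5,1)·!4 = 5·9 = 45
  i=2: C(5,2)·!3 = 10·2 = 20
Total = 109.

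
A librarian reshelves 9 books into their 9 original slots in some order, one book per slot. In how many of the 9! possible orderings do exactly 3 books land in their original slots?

22260

Choose which 3 of the 9 are fixed: C(9,3) = 84.
The remaining 6 must be deranged: !6 = 265.
Total: 84 × 265 = 22260.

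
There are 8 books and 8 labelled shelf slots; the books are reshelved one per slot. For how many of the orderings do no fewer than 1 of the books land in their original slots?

25487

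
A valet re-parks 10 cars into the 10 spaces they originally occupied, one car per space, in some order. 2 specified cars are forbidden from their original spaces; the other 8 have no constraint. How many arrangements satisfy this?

2943360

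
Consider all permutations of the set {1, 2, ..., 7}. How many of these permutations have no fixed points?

Recurrence: !7 = 6·(!6 + !5).
!7 = 6·(265 + 44) = 6·309 = 1854

1854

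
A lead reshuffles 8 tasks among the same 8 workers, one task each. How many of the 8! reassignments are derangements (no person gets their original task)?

14833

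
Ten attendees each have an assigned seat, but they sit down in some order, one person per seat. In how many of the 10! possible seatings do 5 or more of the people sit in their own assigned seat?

13264

# with exactly i fixed is C(10,i)·!(10-i); sum over i=5..10:
  i=5: C(10,5)·!5 = 252·44 = 11088
  i=6: C(10,6)·!4 = 210·9 = 1890
  i=7: C(10,7)·!3 = 120·2 = 240
  i=8: C(10,8)·!2 = 45·1 = 45
  i=9: C(10,9)·!1 = 10·0 = 0
  i=10: C(10,10)·!0 = 1·1 = 1
Total = 13264.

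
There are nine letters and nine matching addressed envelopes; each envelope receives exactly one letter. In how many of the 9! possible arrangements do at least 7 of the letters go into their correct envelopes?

37

# with exactly i fixed is C(9,i)·!(9-i); sum over i=7..9:
  i=7: C(9,7)·!2 = 36·1 = 36
  i=8: C(9,8)·!1 = 9·0 = 0
  i=9: C(9,9)·!0 = 1·1 = 1
Total = 37.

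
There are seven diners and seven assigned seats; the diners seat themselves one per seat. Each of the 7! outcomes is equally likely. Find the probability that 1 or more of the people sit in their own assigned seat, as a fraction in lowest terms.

177/280

Favorable outcomes: Σ_{i≥1} C(7,i)·!(7-i) = 7·265 + 21·44 + 35·9 + 35·2 + 21·1 + 7·0 + 1·1 = 3186.
Total outcomes: 7! = 5040.
Probability = 3186/5040 = 177/280.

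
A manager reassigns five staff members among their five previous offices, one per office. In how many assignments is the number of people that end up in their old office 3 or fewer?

119

# with exactly i fixed is C(5,i)·!(5-i); sum over i=0..3:
  i=0: C(5,0)·!5 = 1·44 = 44
  i=1: C(5,1)·!4 = 5·9 = 45
  i=2: C(5,2)·!3 = 10·2 = 20
  i=3: C(5,3)·!2 = 10·1 = 10
Total = 119.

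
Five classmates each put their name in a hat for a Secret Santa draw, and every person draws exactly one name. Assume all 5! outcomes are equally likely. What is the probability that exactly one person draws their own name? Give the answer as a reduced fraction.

3/8

Favorable outcomes: C(5,1)·!4 = 5·9 = 45.
Total outcomes: 5! = 120.
Probability = 45/120 = 3/8.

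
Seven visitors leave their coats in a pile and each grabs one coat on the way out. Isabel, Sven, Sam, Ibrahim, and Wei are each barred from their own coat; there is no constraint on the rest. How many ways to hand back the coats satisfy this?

Inclusion-exclusion on the 5 forbidden self-matches:
Σ_{j=0}^{5} (-1)^j C(5,j)(7-j)!
= C(5,0)·7! - C(5,1)·6! + C(5,2)·5! - C(5,3)·4! + C(5,4)·3! - C(5,5)·2!
= 5040 - 3600 + 1200 - 240 + 30 - 2
= 2428

2428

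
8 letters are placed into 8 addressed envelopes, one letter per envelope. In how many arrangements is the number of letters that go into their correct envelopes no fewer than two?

# with exactly i fixed is C(8,i)·!(8-i); sum over i=2..8:
  i=2: C(8,2)·!6 = 28·265 = 7420
  i=3: C(8,3)·!5 = 56·44 = 2464
  i=4: C(8,4)·!4 = 70·9 = 630
  i=5: C(8,5)·!3 = 56·2 = 112
  i=6: C(8,6)·!2 = 28·1 = 28
  i=7: C(8,7)·!1 = 8·0 = 0
  i=8: C(8,8)·!0 = 1·1 = 1
Total = 10655.

10655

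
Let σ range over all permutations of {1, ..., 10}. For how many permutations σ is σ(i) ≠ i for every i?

1334961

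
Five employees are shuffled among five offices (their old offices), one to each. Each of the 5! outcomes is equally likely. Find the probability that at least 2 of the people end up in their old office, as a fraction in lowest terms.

31/120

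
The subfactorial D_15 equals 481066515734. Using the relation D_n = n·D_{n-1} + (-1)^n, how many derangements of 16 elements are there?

D_16 = 16·481066515734 + 1 = 7697064251745.

7697064251745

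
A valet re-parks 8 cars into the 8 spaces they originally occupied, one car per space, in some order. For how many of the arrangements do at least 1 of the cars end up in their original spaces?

Sum C(8,i)·!(8-i) for i = 1..8:
  i=1: C(8,1)·!7 = 8·1854 = 14832
  i=2: C(8,2)·!6 = 28·265 = 7420
  i=3: C(8,3)·!5 = 56·44 = 2464
  i=4: C(8,4)·!4 = 70·9 = 630
  i=5: C(8,5)·!3 = 56·2 = 112
  i=6: C(8,6)·!2 = 28·1 = 28
  i=7: C(8,7)·!1 = 8·0 = 0
  i=8: C(8,8)·!0 = 1·1 = 1
Total = 25487.

25487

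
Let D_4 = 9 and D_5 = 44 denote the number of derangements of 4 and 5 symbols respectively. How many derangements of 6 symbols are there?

D_6 = (6-1)·(D_5 + D_4) = 5·(44 + 9) = 5·53 = 265.

265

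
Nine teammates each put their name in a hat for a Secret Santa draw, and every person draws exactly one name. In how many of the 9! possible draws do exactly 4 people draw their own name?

5544

Pick the 4 fixed positions: C(9,4) = 126 ways.
The other 5 form a derangement: !5 = 44.
Total: 126 × 44 = 5544.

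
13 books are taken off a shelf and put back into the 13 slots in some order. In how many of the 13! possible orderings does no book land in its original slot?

The subfactorial !13 = [13!/e] (nearest integer).
13! = 6227020800, and 6227020800/e ≈ 2290792932.07, so !13 = 2290792932.

2290792932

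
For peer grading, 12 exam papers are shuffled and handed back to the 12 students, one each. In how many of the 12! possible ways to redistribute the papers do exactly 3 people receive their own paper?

29369120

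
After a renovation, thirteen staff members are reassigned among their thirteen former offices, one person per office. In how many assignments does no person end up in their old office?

Recurrence: !13 = 12·(!12 + !11).
!13 = 12·(176214841 + 14684570) = 12·190899411 = 2290792932

2290792932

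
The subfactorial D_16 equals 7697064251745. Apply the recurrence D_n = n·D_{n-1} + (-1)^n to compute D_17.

D_17 = 17·7697064251745 - 1 = 130850092279664.

130850092279664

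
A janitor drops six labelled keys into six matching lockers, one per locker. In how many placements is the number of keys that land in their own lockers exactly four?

Pick the 4 fixed positions: C(6,4) = 15 ways.
The other 2 form a derangement: !2 = 1.
Total: 15 × 1 = 15.

15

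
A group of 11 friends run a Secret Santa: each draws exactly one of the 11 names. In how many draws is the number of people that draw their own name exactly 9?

55

Choose which 9 of the 11 are fixed: C(11,9) = 55.
The other 2 form a derangement: !2 = 1.
Total: 55 × 1 = 55.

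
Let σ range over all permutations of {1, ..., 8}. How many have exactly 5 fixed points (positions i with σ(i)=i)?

112

Pick the 5 fixed positions: C(8,5) = 56 ways.
The remaining 3 must be deranged: !3 = 2.
Total: 56 × 2 = 112.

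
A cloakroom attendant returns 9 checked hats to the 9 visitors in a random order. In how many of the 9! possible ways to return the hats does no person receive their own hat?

133496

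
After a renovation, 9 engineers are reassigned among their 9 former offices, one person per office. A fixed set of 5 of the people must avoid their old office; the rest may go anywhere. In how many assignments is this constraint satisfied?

205056

Let A_j be the event that the j-th constrained one is fixed. By inclusion-exclusion over the 5 events:
Σ_{j=0}^{5} (-1)^j C(5,j)(9-j)!
= C(5,0)·9! - C(5,1)·8! + C(5,2)·7! - C(5,3)·6! + C(5,4)·5! - C(5,5)·4!
= 362880 - 201600 + 50400 - 7200 + 600 - 24
= 205056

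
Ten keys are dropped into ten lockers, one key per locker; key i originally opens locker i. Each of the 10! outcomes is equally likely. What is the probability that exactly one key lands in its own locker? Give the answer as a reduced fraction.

Favorable outcomes: C(10,1)·!9 = 10·133496 = 1334960.
Total outcomes: 10! = 3628800.
Probability = 1334960/3628800 = 16687/45360.

16687/45360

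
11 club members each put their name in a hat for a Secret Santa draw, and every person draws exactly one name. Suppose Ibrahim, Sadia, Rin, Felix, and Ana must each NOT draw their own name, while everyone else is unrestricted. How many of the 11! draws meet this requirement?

Let A_j be the event that the j-th constrained one is fixed. By inclusion-exclusion over the 5 events:
Σ_{j=0}^{5} (-1)^j C(5,j)(11-j)!
= C(5,0)·11! - C(5,1)·10! + C(5,2)·9! - C(5,3)·8! + C(5,4)·7! - C(5,5)·6!
= 39916800 - 18144000 + 3628800 - 403200 + 25200 - 720
= 25022880

25022880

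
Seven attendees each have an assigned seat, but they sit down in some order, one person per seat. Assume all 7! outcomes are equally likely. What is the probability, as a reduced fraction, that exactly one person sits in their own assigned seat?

Favorable outcomes: C(7,1)·!6 = 7·265 = 1855.
Total outcomes: 7! = 5040.
Probability = 1855/5040 = 53/144.

53/144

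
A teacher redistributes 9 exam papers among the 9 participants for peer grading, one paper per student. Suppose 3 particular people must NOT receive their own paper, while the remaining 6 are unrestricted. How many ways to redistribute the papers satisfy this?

Inclusion-exclusion on the 3 forbidden self-matches:
Σ_{j=0}^{3} (-1)^j C(3,j)(9-j)!
= C(3,0)·9! - C(3,1)·8! + C(3,2)·7! - C(3,3)·6!
= 362880 - 120960 + 15120 - 720
= 256320

256320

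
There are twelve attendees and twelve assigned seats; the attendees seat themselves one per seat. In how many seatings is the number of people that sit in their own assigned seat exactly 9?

440

Pick the 9 fixed positions: C(12,9) = 220 ways.
The remaining 3 must be deranged: !3 = 2.
Total: 220 × 2 = 440.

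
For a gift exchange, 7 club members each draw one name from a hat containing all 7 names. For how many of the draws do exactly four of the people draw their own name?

Pick the 4 fixed positions: C(7,4) = 35 ways.
The remaining 3 must be deranged: !3 = 2.
Total: 35 × 2 = 70.

70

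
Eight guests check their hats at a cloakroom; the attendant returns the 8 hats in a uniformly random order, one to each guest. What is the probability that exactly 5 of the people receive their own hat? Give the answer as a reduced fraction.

1/360

Favorable outcomes: C(8,5)·!3 = 56·2 = 112.
Total outcomes: 8! = 40320.
Probability = 112/40320 = 1/360.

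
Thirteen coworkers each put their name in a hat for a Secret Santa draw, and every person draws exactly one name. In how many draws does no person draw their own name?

Recurrence: !13 = 12·(!12 + !11).
!13 = 12·(176214841 + 14684570) = 12·190899411 = 2290792932

2290792932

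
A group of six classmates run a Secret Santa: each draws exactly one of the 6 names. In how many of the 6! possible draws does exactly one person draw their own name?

264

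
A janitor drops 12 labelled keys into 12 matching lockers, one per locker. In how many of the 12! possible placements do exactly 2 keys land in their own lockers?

Choose which 2 of the 12 are fixed: C(12,2) = 66.
The other 10 form a derangement: !10 = 1334961.
Total: 66 × 1334961 = 88107426.

88107426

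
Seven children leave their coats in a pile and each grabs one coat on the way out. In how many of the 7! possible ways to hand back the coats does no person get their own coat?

1854

!7 = 7! · Σ_{k=0}^{7} (-1)^k/k!
= 7! - 7!/1! + 7!/2! - 7!/3! + 7!/4! - 7!/5! + 7!/6! - 7!/7!
= 5040 - 5040 + 2520 - 840 + 210 - 42 + 7 - 1
= 1854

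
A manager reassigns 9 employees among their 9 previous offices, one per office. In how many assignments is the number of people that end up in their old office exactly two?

Choose which 2 of the 9 are fixed: C(9,2) = 36.
The remaining 7 must be deranged: !7 = 1854.
Total: 36 × 1854 = 66744.

66744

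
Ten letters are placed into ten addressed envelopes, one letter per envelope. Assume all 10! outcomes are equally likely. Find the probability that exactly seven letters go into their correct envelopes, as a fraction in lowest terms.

1/15120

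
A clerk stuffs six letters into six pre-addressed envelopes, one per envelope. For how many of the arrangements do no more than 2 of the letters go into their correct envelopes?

664

# with exactly i fixed is C(6,i)·!(6-i); sum over i=0..2:
  i=0: C(6,0)·!6 = 1·265 = 265
  i=1: C(6,1)·!5 = 6·44 = 264
  i=2: C(6,2)·!4 = 15·9 = 135
Total = 664.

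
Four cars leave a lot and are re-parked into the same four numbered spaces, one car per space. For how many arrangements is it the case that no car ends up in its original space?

9

Recurrence: !4 = 3·(!3 + !2).
!4 = 3·(2 + 1) = 3·3 = 9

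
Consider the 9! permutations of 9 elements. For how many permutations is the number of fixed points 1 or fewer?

266993

Sum C(9,i)·!(9-i) for i = 0..1:
  i=0: C(9,0)·!9 = 1·133496 = 133496
  i=1: C(9,1)·!8 = 9·14833 = 133497
Total = 266993.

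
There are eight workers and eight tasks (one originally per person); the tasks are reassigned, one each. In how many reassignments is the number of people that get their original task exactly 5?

112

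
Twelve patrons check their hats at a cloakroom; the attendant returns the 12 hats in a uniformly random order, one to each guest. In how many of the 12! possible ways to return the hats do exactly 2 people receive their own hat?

88107426

Pick the 2 fixed positions: C(12,2) = 66 ways.
The remaining 10 must be deranged: !10 = 1334961.
Total: 66 × 1334961 = 88107426.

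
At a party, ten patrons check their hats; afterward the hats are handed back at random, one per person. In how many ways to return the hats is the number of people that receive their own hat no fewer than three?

Sum C(10,i)·!(10-i) for i = 3..10:
  i=3: C(10,3)·!7 = 120·1854 = 222480
  i=4: C(10,4)·!6 = 210·265 = 55650
  i=5: C(10,5)·!5 = 252·44 = 11088
  i=6: C(10,6)·!4 = 210·9 = 1890
  i=7: C(10,7)·!3 = 120·2 = 240
  i=8: C(10,8)·!2 = 45·1 = 45
  i=9: C(10,9)·!1 = 10·0 = 0
  i=10: C(10,10)·!0 = 1·1 = 1
Total = 291394.

291394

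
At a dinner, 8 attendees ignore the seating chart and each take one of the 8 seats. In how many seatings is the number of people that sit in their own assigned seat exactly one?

14832

Pick the single fixed position: C(8,1) = 8 ways.
The remaining 7 must be deranged: !7 = 1854.
Total: 8 × 1854 = 14832.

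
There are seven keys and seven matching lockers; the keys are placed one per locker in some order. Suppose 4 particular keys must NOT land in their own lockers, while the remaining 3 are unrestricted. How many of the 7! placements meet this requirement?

Let A_j be the event that the j-th constrained one is fixed. By inclusion-exclusion over the 4 events:
Σ_{j=0}^{4} (-1)^j C(4,j)(7-j)!
= C(4,0)·7! - C(4,1)·6! + C(4,2)·5! - C(4,3)·4! + C(4,4)·3!
= 5040 - 2880 + 720 - 96 + 6
= 2790

2790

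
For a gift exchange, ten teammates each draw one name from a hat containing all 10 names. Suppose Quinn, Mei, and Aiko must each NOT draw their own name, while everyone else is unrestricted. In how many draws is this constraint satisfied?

Let A_j be the event that the j-th constrained one is fixed. By inclusion-exclusion over the 3 events:
Σ_{j=0}^{3} (-1)^j C(3,j)(10-j)!
= C(3,0)·10! - C(3,1)·9! + C(3,2)·8! - C(3,3)·7!
= 3628800 - 1088640 + 120960 - 5040
= 2656080

2656080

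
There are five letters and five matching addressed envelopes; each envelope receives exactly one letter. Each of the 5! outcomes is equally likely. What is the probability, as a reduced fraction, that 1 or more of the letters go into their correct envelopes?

Favorable outcomes: Σ_{i≥1} C(5,i)·!(5-i) = 5·9 + 10·2 + 10·1 + 5·0 + 1·1 = 76.
Total outcomes: 5! = 120.
Probability = 76/120 = 19/30.

19/30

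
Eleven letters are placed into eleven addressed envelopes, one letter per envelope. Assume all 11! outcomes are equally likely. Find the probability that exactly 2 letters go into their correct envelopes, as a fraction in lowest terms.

16687/90720

Favorable outcomes: C(11,2)·!9 = 55·133496 = 7342280.
Total outcomes: 11! = 39916800.
Probability = 7342280/39916800 = 16687/90720.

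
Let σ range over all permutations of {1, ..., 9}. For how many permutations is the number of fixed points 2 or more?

# with exactly i fixed is C(9,i)·!(9-i); sum over i=2..9:
  i=2: C(9,2)·!7 = 36·1854 = 66744
  i=3: C(9,3)·!6 = 84·265 = 22260
  i=4: C(9,4)·!5 = 126·44 = 5544
  i=5: C(9,5)·!4 = 126·9 = 1134
  i=6: C(9,6)·!3 = 84·2 = 168
  i=7: C(9,7)·!2 = 36·1 = 36
  i=8: C(9,8)·!1 = 9·0 = 0
  i=9: C(9,9)·!0 = 1·1 = 1
Total = 95887.

95887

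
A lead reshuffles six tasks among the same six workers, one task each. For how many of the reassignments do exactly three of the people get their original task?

40

Choose which 3 of the 6 are fixed: C(6,3) = 20.
The remaining 3 must be deranged: !3 = 2.
Total: 20 × 2 = 40.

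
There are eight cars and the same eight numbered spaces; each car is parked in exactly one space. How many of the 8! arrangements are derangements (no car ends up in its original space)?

The subfactorial !8 = [8!/e] (nearest integer).
8! = 40320, and 40320/e ≈ 14832.90, so !8 = 14833.

14833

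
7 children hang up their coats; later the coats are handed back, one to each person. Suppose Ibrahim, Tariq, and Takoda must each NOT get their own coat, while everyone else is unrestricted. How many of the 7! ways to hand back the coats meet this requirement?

Inclusion-exclusion on the 3 forbidden self-matches:
Σ_{j=0}^{3} (-1)^j C(3,j)(7-j)!
= C(3,0)·7! - C(3,1)·6! + C(3,2)·5! - C(3,3)·4!
= 5040 - 2160 + 360 - 24
= 3216

3216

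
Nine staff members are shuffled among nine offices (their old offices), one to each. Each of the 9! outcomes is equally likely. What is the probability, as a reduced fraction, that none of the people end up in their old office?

Favorable outcomes: !9 = 133496.
Total outcomes: 9! = 362880.
Probability = 133496/362880 = 16687/45360.

16687/45360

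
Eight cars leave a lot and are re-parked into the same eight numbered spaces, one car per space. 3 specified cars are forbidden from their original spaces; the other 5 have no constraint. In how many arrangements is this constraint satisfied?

27240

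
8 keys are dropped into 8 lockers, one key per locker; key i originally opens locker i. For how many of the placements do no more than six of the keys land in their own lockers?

# with exactly i fixed is C(8,i)·!(8-i); sum over i=0..6:
  i=0: C(8,0)·!8 = 1·14833 = 14833
  i=1: C(8,1)·!7 = 8·1854 = 14832
  i=2: C(8,2)·!6 = 28·265 = 7420
  i=3: C(8,3)·!5 = 56·44 = 2464
  i=4: C(8,4)·!4 = 70·9 = 630
  i=5: C(8,5)·!3 = 56·2 = 112
  i=6: C(8,6)·!2 = 28·1 = 28
Total = 40319.

40319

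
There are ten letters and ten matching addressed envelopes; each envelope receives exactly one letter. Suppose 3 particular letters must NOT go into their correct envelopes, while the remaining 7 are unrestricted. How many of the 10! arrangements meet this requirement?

Inclusion-exclusion on the 3 forbidden self-matches:
Σ_{j=0}^{3} (-1)^j C(3,j)(10-j)!
= C(3,0)·10! - C(3,1)·9! + C(3,2)·8! - C(3,3)·7!
= 3628800 - 1088640 + 120960 - 5040
= 2656080

2656080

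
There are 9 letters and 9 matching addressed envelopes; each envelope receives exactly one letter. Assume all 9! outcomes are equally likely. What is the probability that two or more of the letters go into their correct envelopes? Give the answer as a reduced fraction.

95887/362880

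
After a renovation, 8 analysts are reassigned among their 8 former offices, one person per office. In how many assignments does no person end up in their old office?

14833

Use !n = (n-1)(!(n-1) + !(n-2)).
!8 = 7·(1854 + 265) = 7·2119 = 14833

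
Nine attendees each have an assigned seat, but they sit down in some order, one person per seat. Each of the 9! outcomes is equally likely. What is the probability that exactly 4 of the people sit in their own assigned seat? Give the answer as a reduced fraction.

Favorable outcomes: C(9,4)·!5 = 126·44 = 5544.
Total outcomes: 9! = 362880.
Probability = 5544/362880 = 11/720.

11/720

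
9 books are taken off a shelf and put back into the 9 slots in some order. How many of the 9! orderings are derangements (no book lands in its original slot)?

The number of derangements of 9 is !9 = Σ_{k=0}^{9} (-1)^k·9!/k!
= 9! - 9!/1! + 9!/2! - 9!/3! + 9!/4! - 9!/5! + 9!/6! - 9!/7! + 9!/8! - 9!/9!
= 362880 - 362880 + 181440 - 60480 + 15120 - 3024 + 504 - 72 + 9 - 1
= 133496

133496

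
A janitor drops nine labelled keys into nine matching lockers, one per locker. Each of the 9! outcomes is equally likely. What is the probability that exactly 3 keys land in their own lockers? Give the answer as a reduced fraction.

53/864

Favorable outcomes: C(9,3)·!6 = 84·265 = 22260.
Total outcomes: 9! = 362880.
Probability = 22260/362880 = 53/864.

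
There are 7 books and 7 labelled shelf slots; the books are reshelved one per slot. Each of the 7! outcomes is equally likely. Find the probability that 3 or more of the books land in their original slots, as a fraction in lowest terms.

407/5040

Favorable outcomes: Σ_{i≥3} C(7,i)·!(7-i) = 35·9 + 35·2 + 21·1 + 7·0 + 1·1 = 407.
Total outcomes: 7! = 5040.
Probability = 407/5040 = 407/5040.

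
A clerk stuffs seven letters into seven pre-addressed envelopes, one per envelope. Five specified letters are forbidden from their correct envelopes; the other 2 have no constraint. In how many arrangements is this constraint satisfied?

2428

Let A_j be the event that the j-th constrained one is fixed. By inclusion-exclusion over the 5 events:
Σ_{j=0}^{5} (-1)^j C(5,j)(7-j)!
= C(5,0)·7! - C(5,1)·6! + C(5,2)·5! - C(5,3)·4! + C(5,4)·3! - C(5,5)·2!
= 5040 - 3600 + 1200 - 240 + 30 - 2
= 2428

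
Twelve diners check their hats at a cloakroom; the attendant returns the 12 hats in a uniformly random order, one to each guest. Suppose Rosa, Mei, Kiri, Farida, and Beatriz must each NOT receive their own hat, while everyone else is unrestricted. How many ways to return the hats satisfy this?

312273360

Let A_j be the event that the j-th constrained one is fixed. By inclusion-exclusion over the 5 events:
Σ_{j=0}^{5} (-1)^j C(5,j)(12-j)!
= C(5,0)·12! - C(5,1)·11! + C(5,2)·10! - C(5,3)·9! + C(5,4)·8! - C(5,5)·7!
= 479001600 - 199584000 + 36288000 - 3628800 + 201600 - 5040
= 312273360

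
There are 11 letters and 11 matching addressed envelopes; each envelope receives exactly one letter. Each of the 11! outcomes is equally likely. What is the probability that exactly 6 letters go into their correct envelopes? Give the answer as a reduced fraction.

11/21600

Favorable outcomes: C(11,6)·!5 = 462·44 = 20328.
Total outcomes: 11! = 39916800.
Probability = 20328/39916800 = 11/21600.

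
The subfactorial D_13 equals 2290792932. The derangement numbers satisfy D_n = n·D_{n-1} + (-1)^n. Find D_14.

32071101049

D_14 = 14·2290792932 + 1 = 32071101049.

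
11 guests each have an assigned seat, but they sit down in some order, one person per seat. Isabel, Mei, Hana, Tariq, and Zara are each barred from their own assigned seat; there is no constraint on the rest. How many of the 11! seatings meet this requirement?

25022880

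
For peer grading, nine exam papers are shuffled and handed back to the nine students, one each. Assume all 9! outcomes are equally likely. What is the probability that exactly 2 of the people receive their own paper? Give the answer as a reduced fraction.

103/560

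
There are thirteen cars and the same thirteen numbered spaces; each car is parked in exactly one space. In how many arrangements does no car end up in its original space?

2290792932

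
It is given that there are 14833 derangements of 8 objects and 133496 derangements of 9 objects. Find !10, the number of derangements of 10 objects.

1334961

!10 = (10-1)·(!9 + !8) = 9·(133496 + 14833) = 9·148329 = 1334961.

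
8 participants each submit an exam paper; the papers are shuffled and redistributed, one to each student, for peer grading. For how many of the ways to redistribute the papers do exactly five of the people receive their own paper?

Pick the 5 fixed positions: C(8,5) = 56 ways.
The other 3 form a derangement: !3 = 2.
Total: 56 × 2 = 112.

112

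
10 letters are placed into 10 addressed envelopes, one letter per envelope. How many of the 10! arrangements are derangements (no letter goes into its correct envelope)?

1334961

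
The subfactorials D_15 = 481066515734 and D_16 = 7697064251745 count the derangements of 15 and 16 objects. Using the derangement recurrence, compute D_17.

D_17 = (17-1)·(D_16 + D_15) = 16·(7697064251745 + 481066515734) = 16·8178130767479 = 130850092279664.

130850092279664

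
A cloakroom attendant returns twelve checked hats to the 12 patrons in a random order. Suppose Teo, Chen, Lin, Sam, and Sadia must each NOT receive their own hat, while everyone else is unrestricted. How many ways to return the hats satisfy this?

312273360

Let A_j be the event that the j-th constrained one is fixed. By inclusion-exclusion over the 5 events:
Σ_{j=0}^{5} (-1)^j C(5,j)(12-j)!
= C(5,0)·12! - C(5,1)·11! + C(5,2)·10! - C(5,3)·9! + C(5,4)·8! - C(5,5)·7!
= 479001600 - 199584000 + 36288000 - 3628800 + 201600 - 5040
= 312273360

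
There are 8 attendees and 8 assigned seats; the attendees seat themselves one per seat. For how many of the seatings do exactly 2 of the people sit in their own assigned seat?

7420

Choose which 2 of the 8 are fixed: C(8,2) = 28.
The other 6 form a derangement: !6 = 265.
Total: 28 × 265 = 7420.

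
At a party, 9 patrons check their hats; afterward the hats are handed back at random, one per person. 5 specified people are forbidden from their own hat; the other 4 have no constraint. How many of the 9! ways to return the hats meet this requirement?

205056

Let A_j be the event that the j-th constrained one is fixed. By inclusion-exclusion over the 5 events:
Σ_{j=0}^{5} (-1)^j C(5,j)(9-j)!
= C(5,0)·9! - C(5,1)·8! + C(5,2)·7! - C(5,3)·6! + C(5,4)·5! - C(5,5)·4!
= 362880 - 201600 + 50400 - 7200 + 600 - 24
= 205056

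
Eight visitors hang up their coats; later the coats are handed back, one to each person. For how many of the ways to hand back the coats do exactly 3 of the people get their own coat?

2464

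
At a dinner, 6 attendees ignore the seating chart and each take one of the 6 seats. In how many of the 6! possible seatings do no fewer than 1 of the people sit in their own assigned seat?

Sum C(6,i)·!(6-i) for i = 1..6:
  i=1: C(6,1)·!5 = 6·44 = 264
  i=2: C(6,2)·!4 = 15·9 = 135
  i=3: C(6,3)·!3 = 20·2 = 40
  i=4: C(6,4)·!2 = 15·1 = 15
  i=5: C(6,5)·!1 = 6·0 = 0
  i=6: C(6,6)·!0 = 1·1 = 1
Total = 455.

455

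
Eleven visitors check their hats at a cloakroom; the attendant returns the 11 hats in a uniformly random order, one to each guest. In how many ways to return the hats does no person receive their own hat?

By inclusion-exclusion, !11 = Σ (-1)^k · 11!/k! for k=0..11
= 11! - 11!/1! + 11!/2! - 11!/3! + 11!/4! - 11!/5! + 11!/6! - 11!/7! + 11!/8! - 11!/9! + 11!/10! - 11!/11!
= 39916800 - 39916800 + 19958400 - 6652800 + 1663200 - 332640 + 55440 - 7920 + 990 - 110 + 11 - 1
= 14684570

14684570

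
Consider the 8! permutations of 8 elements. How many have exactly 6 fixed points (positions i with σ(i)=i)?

28

Choose which 6 of the 8 are fixed: C(8,6) = 28.
The other 2 form a derangement: !2 = 1.
Total: 28 × 1 = 28.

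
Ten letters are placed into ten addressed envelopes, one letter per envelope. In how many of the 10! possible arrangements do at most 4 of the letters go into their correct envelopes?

3615536

Sum C(10,i)·!(10-i) for i = 0..4:
  i=0: C(10,0)·!10 = 1·1334961 = 1334961
  i=1: C(10,1)·!9 = 10·133496 = 1334960
  i=2: C(10,2)·!8 = 45·14833 = 667485
  i=3: C(10,3)·!7 = 120·1854 = 222480
  i=4: C(10,4)·!6 = 210·265 = 55650
Total = 3615536.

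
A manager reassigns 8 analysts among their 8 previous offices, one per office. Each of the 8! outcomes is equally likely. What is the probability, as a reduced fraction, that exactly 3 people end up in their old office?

11/180

Favorable outcomes: C(8,3)·!5 = 56·44 = 2464.
Total outcomes: 8! = 40320.
Probability = 2464/40320 = 11/180.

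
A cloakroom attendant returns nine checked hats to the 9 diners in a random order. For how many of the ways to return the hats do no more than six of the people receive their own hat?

362843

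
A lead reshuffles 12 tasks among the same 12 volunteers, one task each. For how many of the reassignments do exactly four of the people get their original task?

Pick the 4 fixed positions: C(12,4) = 495 ways.
The other 8 form a derangement: !8 = 14833.
Total: 495 × 14833 = 7342335.

7342335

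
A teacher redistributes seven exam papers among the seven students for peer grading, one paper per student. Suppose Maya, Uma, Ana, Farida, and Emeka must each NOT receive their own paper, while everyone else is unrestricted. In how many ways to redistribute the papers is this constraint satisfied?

2428

Inclusion-exclusion on the 5 forbidden self-matches:
Σ_{j=0}^{5} (-1)^j C(5,j)(7-j)!
= C(5,0)·7! - C(5,1)·6! + C(5,2)·5! - C(5,3)·4! + C(5,4)·3! - C(5,5)·2!
= 5040 - 3600 + 1200 - 240 + 30 - 2
= 2428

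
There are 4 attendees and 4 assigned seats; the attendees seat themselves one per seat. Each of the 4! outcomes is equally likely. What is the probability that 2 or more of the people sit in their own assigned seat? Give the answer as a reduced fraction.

Favorable outcomes: Σ_{i≥2} C(4,i)·!(4-i) = 6·1 + 4·0 + 1·1 = 7.
Total outcomes: 4! = 24.
Probability = 7/24 = 7/24.

7/24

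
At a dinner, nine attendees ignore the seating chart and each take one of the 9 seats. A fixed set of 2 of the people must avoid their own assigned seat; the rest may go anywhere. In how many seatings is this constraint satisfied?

287280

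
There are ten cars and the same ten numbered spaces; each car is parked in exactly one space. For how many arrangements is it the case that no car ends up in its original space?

1334961

The number of derangements of 10 is !10 = Σ_{k=0}^{10} (-1)^k·10!/k!
= 10! - 10!/1! + 10!/2! - 10!/3! + 10!/4! - 10!/5! + 10!/6! - 10!/7! + 10!/8! - 10!/9! + 10!/10!
= 3628800 - 3628800 + 1814400 - 604800 + 151200 - 30240 + 5040 - 720 + 90 - 10 + 1
= 1334961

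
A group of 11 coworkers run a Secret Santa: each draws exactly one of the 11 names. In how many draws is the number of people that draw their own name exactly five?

Pick the 5 fixed positions: C(11,5) = 462 ways.
The other 6 form a derangement: !6 = 265.
Total: 462 × 265 = 122430.

122430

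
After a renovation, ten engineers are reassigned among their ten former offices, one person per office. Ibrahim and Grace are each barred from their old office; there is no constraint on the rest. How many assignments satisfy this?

2943360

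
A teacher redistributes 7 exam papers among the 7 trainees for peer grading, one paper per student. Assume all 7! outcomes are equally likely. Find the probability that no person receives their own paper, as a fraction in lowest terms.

Favorable outcomes: !7 = 1854.
Total outcomes: 7! = 5040.
Probability = 1854/5040 = 103/280.

103/280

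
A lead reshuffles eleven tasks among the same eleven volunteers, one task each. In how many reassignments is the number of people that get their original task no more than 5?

# with exactly i fixed is C(11,i)·!(11-i); sum over i=0..5:
  i=0: C(11,0)·!11 = 1·14684570 = 14684570
  i=1: C(11,1)·!10 = 11·1334961 = 14684571
  i=2: C(11,2)·!9 = 55·133496 = 7342280
  i=3: C(11,3)·!8 = 165·14833 = 2447445
  i=4: C(11,4)·!7 = 330·1854 = 611820
  i=5: C(11,5)·!6 = 462·265 = 122430
Total = 39893116.

39893116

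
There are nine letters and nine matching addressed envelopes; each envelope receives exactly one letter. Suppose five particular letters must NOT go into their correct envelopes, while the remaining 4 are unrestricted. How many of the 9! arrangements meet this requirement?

205056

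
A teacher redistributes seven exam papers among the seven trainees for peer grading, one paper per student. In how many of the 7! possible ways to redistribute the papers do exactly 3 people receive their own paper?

Pick the 3 fixed positions: C(7,3) = 35 ways.
The other 4 form a derangement: !4 = 9.
Total: 35 × 9 = 315.

315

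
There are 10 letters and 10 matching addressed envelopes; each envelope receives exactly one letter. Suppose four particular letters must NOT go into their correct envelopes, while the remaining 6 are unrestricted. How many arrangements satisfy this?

2399760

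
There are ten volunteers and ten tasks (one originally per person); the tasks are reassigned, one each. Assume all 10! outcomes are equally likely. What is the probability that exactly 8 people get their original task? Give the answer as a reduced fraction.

1/80640

Favorable outcomes: C(10,8)·!2 = 45·1 = 45.
Total outcomes: 10! = 3628800.
Probability = 45/3628800 = 1/80640.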